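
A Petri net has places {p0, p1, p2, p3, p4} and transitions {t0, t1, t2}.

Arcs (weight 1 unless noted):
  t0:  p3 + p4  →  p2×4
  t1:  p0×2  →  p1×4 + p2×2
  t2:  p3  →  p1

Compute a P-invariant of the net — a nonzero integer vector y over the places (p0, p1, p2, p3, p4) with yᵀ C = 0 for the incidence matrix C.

y = (p0:9, p1:4, p2:1, p3:4, p4:0)

Incidence matrix C (rows=places, cols=transitions):
       t0   t1   t2
   p0   0   -2    0
   p1   0    4    1
   p2   4    2    0
   p3  -1    0   -1
   p4  -1    0    0

Candidate y = [9, 4, 1, 4, 0]; check y·C column-wise:
  col t0: 9·0 + 4·0 + 1·4 + 4·-1 + 0·-1 = 0
  col t1: 9·-2 + 4·4 + 1·2 + 4·0 = 0
  col t2: 9·0 + 4·1 + 1·0 + 4·-1 = 0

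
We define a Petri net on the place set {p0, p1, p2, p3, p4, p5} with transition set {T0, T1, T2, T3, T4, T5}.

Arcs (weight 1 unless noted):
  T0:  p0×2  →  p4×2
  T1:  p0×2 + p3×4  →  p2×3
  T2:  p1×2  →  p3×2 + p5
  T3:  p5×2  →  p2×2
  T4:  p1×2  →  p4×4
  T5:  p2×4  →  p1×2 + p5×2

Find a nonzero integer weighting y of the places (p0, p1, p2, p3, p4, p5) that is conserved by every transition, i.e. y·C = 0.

Incidence matrix C (rows=places, cols=transitions):
       T0   T1   T2   T3   T4   T5
   p0  -2   -2    0    0    0    0
   p1   0    0   -2    0   -2    2
   p2   0    3    0    2    0   -4
   p3   0   -4    2    0    0    0
   p4   2    0    0    0    4    0
   p5   0    0    1   -2    0    2

Candidate y = [1, 2, 2, 1, 1, 2]; check y·C column-wise:
  col T0: 1·-2 + 2·0 + 2·0 + 1·0 + 1·2 + 2·0 = 0
  col T1: 1·-2 + 2·0 + 2·3 + 1·-4 + 1·0 + 2·0 = 0
  col T2: 1·0 + 2·-2 + 2·0 + 1·2 + 1·0 + 2·1 = 0
  col T3: 1·0 + 2·0 + 2·2 + 1·0 + 1·0 + 2·-2 = 0
  col T4: 1·0 + 2·-2 + 2·0 + 1·0 + 1·4 + 2·0 = 0
  col T5: 1·0 + 2·2 + 2·-4 + 1·0 + 1·0 + 2·2 = 0

y = (p0:1, p1:2, p2:2, p3:1, p4:1, p5:2)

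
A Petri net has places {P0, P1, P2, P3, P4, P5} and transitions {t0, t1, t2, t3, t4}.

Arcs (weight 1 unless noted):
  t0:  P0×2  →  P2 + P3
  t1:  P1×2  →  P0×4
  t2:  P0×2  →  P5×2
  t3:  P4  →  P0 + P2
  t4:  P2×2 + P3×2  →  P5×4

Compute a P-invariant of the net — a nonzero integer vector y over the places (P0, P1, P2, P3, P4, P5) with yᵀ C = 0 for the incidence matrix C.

y = (P0:0, P1:0, P2:1, P3:-1, P4:1, P5:0)

Incidence matrix C (rows=places, cols=transitions):
       t0   t1   t2   t3   t4
   P0  -2    4   -2    1    0
   P1   0   -2    0    0    0
   P2   1    0    0    1   -2
   P3   1    0    0    0   -2
   P4   0    0    0   -1    0
   P5   0    0    2    0    4

Candidate y = [0, 0, 1, -1, 1, 0]; check y·C column-wise:
  col t0: 0·-2 + 1·1 + -1·1 + 1·0 = 0
  col t1: 0·4 + 0·-2 + 1·0 + -1·0 + 1·0 = 0
  col t2: 0·-2 + 1·0 + -1·0 + 1·0 + 0·2 = 0
  col t3: 0·1 + 1·1 + -1·0 + 1·-1 = 0
  col t4: 1·-2 + -1·-2 + 1·0 + 0·4 = 0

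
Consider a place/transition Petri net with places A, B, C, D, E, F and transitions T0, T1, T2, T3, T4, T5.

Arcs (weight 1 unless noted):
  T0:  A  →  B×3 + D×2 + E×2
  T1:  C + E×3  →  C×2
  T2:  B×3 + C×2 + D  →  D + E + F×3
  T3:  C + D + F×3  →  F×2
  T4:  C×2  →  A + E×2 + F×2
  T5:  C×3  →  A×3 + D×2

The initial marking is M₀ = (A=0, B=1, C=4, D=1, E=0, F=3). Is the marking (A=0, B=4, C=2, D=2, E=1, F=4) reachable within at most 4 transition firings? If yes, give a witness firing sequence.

step 1: fire T3:  (A=0, B=1, C=4, D=1, E=0, F=3) → (A=0, B=1, C=3, D=0, E=0, F=2)
step 2: fire T4:  (A=0, B=1, C=3, D=0, E=0, F=2) → (A=1, B=1, C=1, D=0, E=2, F=4)
step 3: fire T0:  (A=1, B=1, C=1, D=0, E=2, F=4) → (A=0, B=4, C=1, D=2, E=4, F=4)
step 4: fire T1:  (A=0, B=4, C=1, D=2, E=4, F=4) → (A=0, B=4, C=2, D=2, E=1, F=4)

YES — reachable via ⟨T3, T4, T0, T1⟩ (4 firings)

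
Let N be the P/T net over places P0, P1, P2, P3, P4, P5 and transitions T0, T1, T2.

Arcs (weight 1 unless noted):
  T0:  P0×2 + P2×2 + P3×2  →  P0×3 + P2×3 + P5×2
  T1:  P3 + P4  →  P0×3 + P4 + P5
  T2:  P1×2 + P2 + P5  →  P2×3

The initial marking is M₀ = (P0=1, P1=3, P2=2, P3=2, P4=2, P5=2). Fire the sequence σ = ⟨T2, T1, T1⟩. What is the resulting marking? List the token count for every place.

(P0=7, P1=1, P2=4, P3=0, P4=2, P5=3)

step 1: fire T2:  (P0=1, P1=3, P2=2, P3=2, P4=2, P5=2) → (P0=1, P1=1, P2=4, P3=2, P4=2, P5=1)
step 2: fire T1:  (P0=1, P1=1, P2=4, P3=2, P4=2, P5=1) → (P0=4, P1=1, P2=4, P3=1, P4=2, P5=2)
step 3: fire T1:  (P0=4, P1=1, P2=4, P3=1, P4=2, P5=2) → (P0=7, P1=1, P2=4, P3=0, P4=2, P5=3)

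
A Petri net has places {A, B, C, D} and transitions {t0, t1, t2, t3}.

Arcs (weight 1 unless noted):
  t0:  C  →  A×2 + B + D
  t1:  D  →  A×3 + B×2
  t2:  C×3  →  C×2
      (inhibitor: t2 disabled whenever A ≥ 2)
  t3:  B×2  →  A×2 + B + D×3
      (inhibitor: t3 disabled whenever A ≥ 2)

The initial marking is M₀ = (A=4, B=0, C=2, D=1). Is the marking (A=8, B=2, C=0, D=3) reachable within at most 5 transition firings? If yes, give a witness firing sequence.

step 1: fire t0:  (A=4, B=0, C=2, D=1) → (A=6, B=1, C=1, D=2)
step 2: fire t0:  (A=6, B=1, C=1, D=2) → (A=8, B=2, C=0, D=3)

YES — reachable via ⟨t0, t0⟩ (2 firings)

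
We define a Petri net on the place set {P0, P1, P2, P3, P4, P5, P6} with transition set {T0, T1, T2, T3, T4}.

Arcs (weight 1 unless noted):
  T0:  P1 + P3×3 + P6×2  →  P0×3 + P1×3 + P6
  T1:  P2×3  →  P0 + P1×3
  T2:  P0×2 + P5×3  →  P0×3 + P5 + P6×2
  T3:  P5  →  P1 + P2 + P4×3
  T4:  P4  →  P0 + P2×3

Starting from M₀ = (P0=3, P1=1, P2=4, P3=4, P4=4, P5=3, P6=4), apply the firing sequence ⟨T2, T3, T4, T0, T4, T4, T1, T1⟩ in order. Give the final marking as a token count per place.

step 1: fire T2:  (P0=3, P1=1, P2=4, P3=4, P4=4, P5=3, P6=4) → (P0=4, P1=1, P2=4, P3=4, P4=4, P5=1, P6=6)
step 2: fire T3:  (P0=4, P1=1, P2=4, P3=4, P4=4, P5=1, P6=6) → (P0=4, P1=2, P2=5, P3=4, P4=7, P5=0, P6=6)
step 3: fire T4:  (P0=4, P1=2, P2=5, P3=4, P4=7, P5=0, P6=6) → (P0=5, P1=2, P2=8, P3=4, P4=6, P5=0, P6=6)
step 4: fire T0:  (P0=5, P1=2, P2=8, P3=4, P4=6, P5=0, P6=6) → (P0=8, P1=4, P2=8, P3=1, P4=6, P5=0, P6=5)
step 5: fire T4:  (P0=8, P1=4, P2=8, P3=1, P4=6, P5=0, P6=5) → (P0=9, P1=4, P2=11, P3=1, P4=5, P5=0, P6=5)
step 6: fire T4:  (P0=9, P1=4, P2=11, P3=1, P4=5, P5=0, P6=5) → (P0=10, P1=4, P2=14, P3=1, P4=4, P5=0, P6=5)
step 7: fire T1:  (P0=10, P1=4, P2=14, P3=1, P4=4, P5=0, P6=5) → (P0=11, P1=7, P2=11, P3=1, P4=4, P5=0, P6=5)
step 8: fire T1:  (P0=11, P1=7, P2=11, P3=1, P4=4, P5=0, P6=5) → (P0=12, P1=10, P2=8, P3=1, P4=4, P5=0, P6=5)

(P0=12, P1=10, P2=8, P3=1, P4=4, P5=0, P6=5)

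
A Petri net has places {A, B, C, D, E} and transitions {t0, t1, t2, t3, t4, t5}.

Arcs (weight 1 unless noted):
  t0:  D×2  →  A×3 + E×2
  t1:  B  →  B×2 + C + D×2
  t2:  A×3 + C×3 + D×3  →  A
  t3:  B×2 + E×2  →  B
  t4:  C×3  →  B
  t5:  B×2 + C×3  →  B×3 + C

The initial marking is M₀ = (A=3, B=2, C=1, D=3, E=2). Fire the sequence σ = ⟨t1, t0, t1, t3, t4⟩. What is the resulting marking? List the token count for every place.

(A=6, B=4, C=0, D=5, E=2)

step 1: fire t1:  (A=3, B=2, C=1, D=3, E=2) → (A=3, B=3, C=2, D=5, E=2)
step 2: fire t0:  (A=3, B=3, C=2, D=5, E=2) → (A=6, B=3, C=2, D=3, E=4)
step 3: fire t1:  (A=6, B=3, C=2, D=3, E=4) → (A=6, B=4, C=3, D=5, E=4)
step 4: fire t3:  (A=6, B=4, C=3, D=5, E=4) → (A=6, B=3, C=3, D=5, E=2)
step 5: fire t4:  (A=6, B=3, C=3, D=5, E=2) → (A=6, B=4, C=0, D=5, E=2)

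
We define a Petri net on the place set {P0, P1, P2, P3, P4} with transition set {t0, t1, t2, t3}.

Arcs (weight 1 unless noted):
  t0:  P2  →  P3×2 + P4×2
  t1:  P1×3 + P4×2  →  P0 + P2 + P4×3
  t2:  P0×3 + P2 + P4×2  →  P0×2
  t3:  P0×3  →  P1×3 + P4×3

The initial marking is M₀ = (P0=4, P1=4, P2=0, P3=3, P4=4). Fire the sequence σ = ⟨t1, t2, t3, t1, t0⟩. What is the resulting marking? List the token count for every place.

step 1: fire t1:  (P0=4, P1=4, P2=0, P3=3, P4=4) → (P0=5, P1=1, P2=1, P3=3, P4=5)
step 2: fire t2:  (P0=5, P1=1, P2=1, P3=3, P4=5) → (P0=4, P1=1, P2=0, P3=3, P4=3)
step 3: fire t3:  (P0=4, P1=1, P2=0, P3=3, P4=3) → (P0=1, P1=4, P2=0, P3=3, P4=6)
step 4: fire t1:  (P0=1, P1=4, P2=0, P3=3, P4=6) → (P0=2, P1=1, P2=1, P3=3, P4=7)
step 5: fire t0:  (P0=2, P1=1, P2=1, P3=3, P4=7) → (P0=2, P1=1, P2=0, P3=5, P4=9)

(P0=2, P1=1, P2=0, P3=5, P4=9)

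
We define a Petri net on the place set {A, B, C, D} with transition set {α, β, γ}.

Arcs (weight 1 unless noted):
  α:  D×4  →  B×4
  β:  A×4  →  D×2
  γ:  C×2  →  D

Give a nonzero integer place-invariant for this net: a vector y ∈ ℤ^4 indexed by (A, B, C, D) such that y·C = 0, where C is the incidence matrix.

y = (A:1, B:2, C:1, D:2)

Incidence matrix C (rows=places, cols=transitions):
        α    β    γ
    A   0   -4    0
    B   4    0    0
    C   0    0   -2
    D  -4    2    1

Candidate y = [1, 2, 1, 2]; check y·C column-wise:
  col α: 1·0 + 2·4 + 1·0 + 2·-4 = 0
  col β: 1·-4 + 2·0 + 1·0 + 2·2 = 0
  col γ: 1·0 + 2·0 + 1·-2 + 2·1 = 0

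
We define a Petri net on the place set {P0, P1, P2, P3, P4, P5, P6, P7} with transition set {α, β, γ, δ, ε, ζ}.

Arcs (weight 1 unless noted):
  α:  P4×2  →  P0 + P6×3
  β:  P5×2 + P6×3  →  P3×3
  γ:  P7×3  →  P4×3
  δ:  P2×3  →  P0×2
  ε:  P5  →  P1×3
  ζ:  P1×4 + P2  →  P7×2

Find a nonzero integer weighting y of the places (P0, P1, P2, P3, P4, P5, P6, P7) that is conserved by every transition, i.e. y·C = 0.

Incidence matrix C (rows=places, cols=transitions):
        α    β    γ    δ    ε    ζ
   P0   1    0    0    2    0    0
   P1   0    0    0    0    3   -4
   P2   0    0    0   -3    0   -1
   P3   0    3    0    0    0    0
   P4  -2    0    3    0    0    0
   P5   0   -2    0    0   -1    0
   P6   3   -3    0    0    0    0
   P7   0    0   -3    0    0    2

Candidate y = [6, -1, 4, -4, 0, -3, -2, 0]; check y·C column-wise:
  col α: 6·1 + -1·0 + 4·0 + -4·0 + 0·-2 + -3·0 + -2·3 = 0
  col β: 6·0 + -1·0 + 4·0 + -4·3 + -3·-2 + -2·-3 = 0
  col γ: 6·0 + -1·0 + 4·0 + -4·0 + 0·3 + -3·0 + -2·0 + 0·-3 = 0
  col δ: 6·2 + -1·0 + 4·-3 + -4·0 + -3·0 + -2·0 = 0
  col ε: 6·0 + -1·3 + 4·0 + -4·0 + -3·-1 + -2·0 = 0
  col ζ: 6·0 + -1·-4 + 4·-1 + -4·0 + -3·0 + -2·0 + 0·2 = 0

y = (P0:6, P1:-1, P2:4, P3:-4, P4:0, P5:-3, P6:-2, P7:0)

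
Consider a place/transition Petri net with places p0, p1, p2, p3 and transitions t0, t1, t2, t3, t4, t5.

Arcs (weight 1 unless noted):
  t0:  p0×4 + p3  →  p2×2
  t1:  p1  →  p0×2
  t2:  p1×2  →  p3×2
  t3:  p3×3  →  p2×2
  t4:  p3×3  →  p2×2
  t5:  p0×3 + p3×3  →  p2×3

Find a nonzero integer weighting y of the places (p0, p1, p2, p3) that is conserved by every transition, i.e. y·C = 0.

y = (p0:1, p1:2, p2:3, p3:2)

Incidence matrix C (rows=places, cols=transitions):
       t0   t1   t2   t3   t4   t5
   p0  -4    2    0    0    0   -3
   p1   0   -1   -2    0    0    0
   p2   2    0    0    2    2    3
   p3  -1    0    2   -3   -3   -3

Candidate y = [1, 2, 3, 2]; check y·C column-wise:
  col t0: 1·-4 + 2·0 + 3·2 + 2·-1 = 0
  col t1: 1·2 + 2·-1 + 3·0 + 2·0 = 0
  col t2: 1·0 + 2·-2 + 3·0 + 2·2 = 0
  col t3: 1·0 + 2·0 + 3·2 + 2·-3 = 0
  col t4: 1·0 + 2·0 + 3·2 + 2·-3 = 0
  col t5: 1·-3 + 2·0 + 3·3 + 2·-3 = 0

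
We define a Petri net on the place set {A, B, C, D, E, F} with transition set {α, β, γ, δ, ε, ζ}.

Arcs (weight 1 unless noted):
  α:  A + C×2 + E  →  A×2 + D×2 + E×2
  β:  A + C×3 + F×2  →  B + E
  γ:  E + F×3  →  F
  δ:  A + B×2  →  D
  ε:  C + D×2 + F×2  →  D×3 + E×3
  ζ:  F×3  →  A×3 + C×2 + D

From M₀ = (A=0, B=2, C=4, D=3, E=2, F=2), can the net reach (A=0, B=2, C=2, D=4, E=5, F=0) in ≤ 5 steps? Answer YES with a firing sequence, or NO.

depth 0: 1 marking
depth 1: 2 markings reached so far
depth 2: 2 markings reached so far
(frontier empty at depth 2; search complete)
target is not among the 2 markings reachable within 5 steps

NO — not reachable within 5 firings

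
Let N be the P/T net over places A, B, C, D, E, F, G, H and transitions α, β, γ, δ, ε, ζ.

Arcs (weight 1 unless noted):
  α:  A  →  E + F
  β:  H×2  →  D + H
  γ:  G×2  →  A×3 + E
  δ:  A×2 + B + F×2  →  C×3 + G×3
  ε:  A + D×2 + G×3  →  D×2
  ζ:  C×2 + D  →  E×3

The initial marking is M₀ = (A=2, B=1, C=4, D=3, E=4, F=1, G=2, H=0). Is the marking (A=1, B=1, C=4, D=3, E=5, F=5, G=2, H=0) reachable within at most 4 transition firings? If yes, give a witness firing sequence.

depth 0: 1 marking
depth 1: 4 markings reached so far
depth 2: 9 markings reached so far
depth 3: 15 markings reached so far
depth 4: 23 markings reached so far
target is not among the 23 markings reachable within 4 steps

NO — not reachable within 4 firings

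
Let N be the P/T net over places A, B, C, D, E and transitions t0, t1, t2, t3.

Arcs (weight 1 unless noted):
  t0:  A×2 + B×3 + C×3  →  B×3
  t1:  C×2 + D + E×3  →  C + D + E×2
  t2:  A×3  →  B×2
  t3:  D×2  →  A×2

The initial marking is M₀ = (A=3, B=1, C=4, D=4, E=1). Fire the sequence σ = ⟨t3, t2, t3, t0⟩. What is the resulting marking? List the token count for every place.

step 1: fire t3:  (A=3, B=1, C=4, D=4, E=1) → (A=5, B=1, C=4, D=2, E=1)
step 2: fire t2:  (A=5, B=1, C=4, D=2, E=1) → (A=2, B=3, C=4, D=2, E=1)
step 3: fire t3:  (A=2, B=3, C=4, D=2, E=1) → (A=4, B=3, C=4, D=0, E=1)
step 4: fire t0:  (A=4, B=3, C=4, D=0, E=1) → (A=2, B=3, C=1, D=0, E=1)

(A=2, B=3, C=1, D=0, E=1)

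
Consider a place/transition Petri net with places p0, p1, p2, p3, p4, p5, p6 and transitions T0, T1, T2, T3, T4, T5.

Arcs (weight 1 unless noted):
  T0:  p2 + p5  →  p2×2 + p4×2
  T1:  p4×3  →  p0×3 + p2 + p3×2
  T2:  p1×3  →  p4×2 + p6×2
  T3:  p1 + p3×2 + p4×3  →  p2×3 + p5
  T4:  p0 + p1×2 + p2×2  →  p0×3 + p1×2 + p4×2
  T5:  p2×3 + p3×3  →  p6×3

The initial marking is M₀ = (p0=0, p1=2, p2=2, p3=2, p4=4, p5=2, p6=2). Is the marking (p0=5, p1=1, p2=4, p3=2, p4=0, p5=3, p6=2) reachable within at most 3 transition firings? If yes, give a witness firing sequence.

YES — reachable via ⟨T1, T4, T3⟩ (3 firings)

step 1: fire T1:  (p0=0, p1=2, p2=2, p3=2, p4=4, p5=2, p6=2) → (p0=3, p1=2, p2=3, p3=4, p4=1, p5=2, p6=2)
step 2: fire T4:  (p0=3, p1=2, p2=3, p3=4, p4=1, p5=2, p6=2) → (p0=5, p1=2, p2=1, p3=4, p4=3, p5=2, p6=2)
step 3: fire T3:  (p0=5, p1=2, p2=1, p3=4, p4=3, p5=2, p6=2) → (p0=5, p1=1, p2=4, p3=2, p4=0, p5=3, p6=2)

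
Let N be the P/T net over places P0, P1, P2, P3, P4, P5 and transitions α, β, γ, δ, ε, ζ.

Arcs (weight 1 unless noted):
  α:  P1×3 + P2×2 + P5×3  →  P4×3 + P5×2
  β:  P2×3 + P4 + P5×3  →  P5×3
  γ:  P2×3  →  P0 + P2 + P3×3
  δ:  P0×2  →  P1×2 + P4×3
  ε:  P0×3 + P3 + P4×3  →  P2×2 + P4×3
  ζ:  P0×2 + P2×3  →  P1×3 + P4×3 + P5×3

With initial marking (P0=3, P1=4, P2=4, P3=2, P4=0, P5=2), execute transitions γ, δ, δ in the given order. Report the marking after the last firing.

step 1: fire γ:  (P0=3, P1=4, P2=4, P3=2, P4=0, P5=2) → (P0=4, P1=4, P2=2, P3=5, P4=0, P5=2)
step 2: fire δ:  (P0=4, P1=4, P2=2, P3=5, P4=0, P5=2) → (P0=2, P1=6, P2=2, P3=5, P4=3, P5=2)
step 3: fire δ:  (P0=2, P1=6, P2=2, P3=5, P4=3, P5=2) → (P0=0, P1=8, P2=2, P3=5, P4=6, P5=2)

(P0=0, P1=8, P2=2, P3=5, P4=6, P5=2)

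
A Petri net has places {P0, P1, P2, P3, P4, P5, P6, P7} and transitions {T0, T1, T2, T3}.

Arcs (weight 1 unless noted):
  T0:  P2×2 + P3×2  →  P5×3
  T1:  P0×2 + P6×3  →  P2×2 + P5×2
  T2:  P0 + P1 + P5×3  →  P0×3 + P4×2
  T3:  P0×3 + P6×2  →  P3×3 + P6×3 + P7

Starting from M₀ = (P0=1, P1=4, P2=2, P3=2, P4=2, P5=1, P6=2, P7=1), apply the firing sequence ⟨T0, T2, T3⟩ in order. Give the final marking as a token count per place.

(P0=0, P1=3, P2=0, P3=3, P4=4, P5=1, P6=3, P7=2)

step 1: fire T0:  (P0=1, P1=4, P2=2, P3=2, P4=2, P5=1, P6=2, P7=1) → (P0=1, P1=4, P2=0, P3=0, P4=2, P5=4, P6=2, P7=1)
step 2: fire T2:  (P0=1, P1=4, P2=0, P3=0, P4=2, P5=4, P6=2, P7=1) → (P0=3, P1=3, P2=0, P3=0, P4=4, P5=1, P6=2, P7=1)
step 3: fire T3:  (P0=3, P1=3, P2=0, P3=0, P4=4, P5=1, P6=2, P7=1) → (P0=0, P1=3, P2=0, P3=3, P4=4, P5=1, P6=3, P7=2)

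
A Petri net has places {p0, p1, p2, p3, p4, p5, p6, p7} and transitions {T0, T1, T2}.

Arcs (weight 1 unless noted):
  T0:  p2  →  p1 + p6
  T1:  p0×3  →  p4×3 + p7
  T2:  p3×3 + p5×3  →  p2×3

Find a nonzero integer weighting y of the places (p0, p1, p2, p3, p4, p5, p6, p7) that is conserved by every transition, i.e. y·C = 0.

Incidence matrix C (rows=places, cols=transitions):
       T0   T1   T2
   p0   0   -3    0
   p1   1    0    0
   p2  -1    0    3
   p3   0    0   -3
   p4   0    3    0
   p5   0    0   -3
   p6   1    0    0
   p7   0    1    0

Candidate y = [0, 1, 1, 1, 0, 0, 0, 0]; check y·C column-wise:
  col T0: 1·1 + 1·-1 + 1·0 + 0·1 = 0
  col T1: 0·-3 + 1·0 + 1·0 + 1·0 + 0·3 + 0·1 = 0
  col T2: 1·0 + 1·3 + 1·-3 + 0·-3 = 0

y = (p0:0, p1:1, p2:1, p3:1, p4:0, p5:0, p6:0, p7:0)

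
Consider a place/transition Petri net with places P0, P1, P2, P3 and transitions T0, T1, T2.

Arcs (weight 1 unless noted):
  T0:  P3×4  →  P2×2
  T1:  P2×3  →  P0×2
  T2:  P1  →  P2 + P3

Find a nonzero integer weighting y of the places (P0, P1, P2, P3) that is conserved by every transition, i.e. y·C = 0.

y = (P0:3, P1:3, P2:2, P3:1)

Incidence matrix C (rows=places, cols=transitions):
       T0   T1   T2
   P0   0    2    0
   P1   0    0   -1
   P2   2   -3    1
   P3  -4    0    1

Candidate y = [3, 3, 2, 1]; check y·C column-wise:
  col T0: 3·0 + 3·0 + 2·2 + 1·-4 = 0
  col T1: 3·2 + 3·0 + 2·-3 + 1·0 = 0
  col T2: 3·0 + 3·-1 + 2·1 + 1·1 = 0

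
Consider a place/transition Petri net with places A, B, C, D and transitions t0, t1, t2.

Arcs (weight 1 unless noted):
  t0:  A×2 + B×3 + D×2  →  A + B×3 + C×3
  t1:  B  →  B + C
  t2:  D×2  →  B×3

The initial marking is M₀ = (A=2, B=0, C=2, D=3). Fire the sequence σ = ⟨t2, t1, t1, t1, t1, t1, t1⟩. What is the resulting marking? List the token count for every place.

(A=2, B=3, C=8, D=1)

step 1: fire t2:  (A=2, B=0, C=2, D=3) → (A=2, B=3, C=2, D=1)
step 2: fire t1:  (A=2, B=3, C=2, D=1) → (A=2, B=3, C=3, D=1)
step 3: fire t1:  (A=2, B=3, C=3, D=1) → (A=2, B=3, C=4, D=1)
step 4: fire t1:  (A=2, B=3, C=4, D=1) → (A=2, B=3, C=5, D=1)
step 5: fire t1:  (A=2, B=3, C=5, D=1) → (A=2, B=3, C=6, D=1)
step 6: fire t1:  (A=2, B=3, C=6, D=1) → (A=2, B=3, C=7, D=1)
step 7: fire t1:  (A=2, B=3, C=7, D=1) → (A=2, B=3, C=8, D=1)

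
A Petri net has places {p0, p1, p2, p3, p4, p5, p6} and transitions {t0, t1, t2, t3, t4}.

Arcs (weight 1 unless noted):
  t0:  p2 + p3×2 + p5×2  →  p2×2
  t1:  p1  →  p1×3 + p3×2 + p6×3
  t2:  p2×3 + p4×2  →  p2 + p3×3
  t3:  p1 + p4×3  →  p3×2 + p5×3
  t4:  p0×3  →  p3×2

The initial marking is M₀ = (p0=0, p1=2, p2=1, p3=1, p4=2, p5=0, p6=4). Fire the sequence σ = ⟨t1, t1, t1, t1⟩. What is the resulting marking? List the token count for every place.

step 1: fire t1:  (p0=0, p1=2, p2=1, p3=1, p4=2, p5=0, p6=4) → (p0=0, p1=4, p2=1, p3=3, p4=2, p5=0, p6=7)
step 2: fire t1:  (p0=0, p1=4, p2=1, p3=3, p4=2, p5=0, p6=7) → (p0=0, p1=6, p2=1, p3=5, p4=2, p5=0, p6=10)
step 3: fire t1:  (p0=0, p1=6, p2=1, p3=5, p4=2, p5=0, p6=10) → (p0=0, p1=8, p2=1, p3=7, p4=2, p5=0, p6=13)
step 4: fire t1:  (p0=0, p1=8, p2=1, p3=7, p4=2, p5=0, p6=13) → (p0=0, p1=10, p2=1, p3=9, p4=2, p5=0, p6=16)

(p0=0, p1=10, p2=1, p3=9, p4=2, p5=0, p6=16)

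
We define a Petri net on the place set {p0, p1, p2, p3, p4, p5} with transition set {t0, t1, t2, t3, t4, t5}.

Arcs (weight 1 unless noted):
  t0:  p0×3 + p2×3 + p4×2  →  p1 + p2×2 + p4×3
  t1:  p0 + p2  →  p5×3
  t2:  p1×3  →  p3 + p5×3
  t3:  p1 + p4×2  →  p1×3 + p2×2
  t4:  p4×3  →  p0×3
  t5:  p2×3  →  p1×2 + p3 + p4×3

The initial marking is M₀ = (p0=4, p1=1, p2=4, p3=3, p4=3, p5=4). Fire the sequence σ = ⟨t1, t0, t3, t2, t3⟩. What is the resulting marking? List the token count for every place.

step 1: fire t1:  (p0=4, p1=1, p2=4, p3=3, p4=3, p5=4) → (p0=3, p1=1, p2=3, p3=3, p4=3, p5=7)
step 2: fire t0:  (p0=3, p1=1, p2=3, p3=3, p4=3, p5=7) → (p0=0, p1=2, p2=2, p3=3, p4=4, p5=7)
step 3: fire t3:  (p0=0, p1=2, p2=2, p3=3, p4=4, p5=7) → (p0=0, p1=4, p2=4, p3=3, p4=2, p5=7)
step 4: fire t2:  (p0=0, p1=4, p2=4, p3=3, p4=2, p5=7) → (p0=0, p1=1, p2=4, p3=4, p4=2, p5=10)
step 5: fire t3:  (p0=0, p1=1, p2=4, p3=4, p4=2, p5=10) → (p0=0, p1=3, p2=6, p3=4, p4=0, p5=10)

(p0=0, p1=3, p2=6, p3=4, p4=0, p5=10)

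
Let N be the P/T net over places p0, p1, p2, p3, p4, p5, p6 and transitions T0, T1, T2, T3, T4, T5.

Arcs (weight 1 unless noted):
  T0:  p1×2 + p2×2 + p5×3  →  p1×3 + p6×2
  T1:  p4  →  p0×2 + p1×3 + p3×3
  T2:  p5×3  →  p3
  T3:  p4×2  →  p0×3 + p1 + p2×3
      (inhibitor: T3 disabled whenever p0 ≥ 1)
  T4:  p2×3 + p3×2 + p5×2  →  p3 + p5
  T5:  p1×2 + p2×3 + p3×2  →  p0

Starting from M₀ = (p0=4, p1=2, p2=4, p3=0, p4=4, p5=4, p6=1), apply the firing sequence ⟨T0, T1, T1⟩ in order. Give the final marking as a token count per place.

step 1: fire T0:  (p0=4, p1=2, p2=4, p3=0, p4=4, p5=4, p6=1) → (p0=4, p1=3, p2=2, p3=0, p4=4, p5=1, p6=3)
step 2: fire T1:  (p0=4, p1=3, p2=2, p3=0, p4=4, p5=1, p6=3) → (p0=6, p1=6, p2=2, p3=3, p4=3, p5=1, p6=3)
step 3: fire T1:  (p0=6, p1=6, p2=2, p3=3, p4=3, p5=1, p6=3) → (p0=8, p1=9, p2=2, p3=6, p4=2, p5=1, p6=3)

(p0=8, p1=9, p2=2, p3=6, p4=2, p5=1, p6=3)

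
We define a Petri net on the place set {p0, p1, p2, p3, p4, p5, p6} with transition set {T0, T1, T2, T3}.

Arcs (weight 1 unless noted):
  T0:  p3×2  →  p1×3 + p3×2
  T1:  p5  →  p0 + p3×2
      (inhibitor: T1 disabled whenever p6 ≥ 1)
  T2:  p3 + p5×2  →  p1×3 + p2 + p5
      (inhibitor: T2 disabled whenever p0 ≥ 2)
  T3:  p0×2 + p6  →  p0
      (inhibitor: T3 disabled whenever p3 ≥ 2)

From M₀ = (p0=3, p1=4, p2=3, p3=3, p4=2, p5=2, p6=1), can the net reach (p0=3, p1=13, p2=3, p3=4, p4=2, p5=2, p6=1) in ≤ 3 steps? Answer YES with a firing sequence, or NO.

NO — not reachable within 3 firings

depth 0: 1 marking
depth 1: 2 markings reached so far
depth 2: 3 markings reached so far
depth 3: 4 markings reached so far
target is not among the 4 markings reachable within 3 steps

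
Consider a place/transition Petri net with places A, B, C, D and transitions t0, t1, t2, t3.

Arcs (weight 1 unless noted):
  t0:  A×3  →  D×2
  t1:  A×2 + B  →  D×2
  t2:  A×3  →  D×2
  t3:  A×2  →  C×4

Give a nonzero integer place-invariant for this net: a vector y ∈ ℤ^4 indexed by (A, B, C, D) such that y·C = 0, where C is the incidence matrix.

y = (A:2, B:2, C:1, D:3)

Incidence matrix C (rows=places, cols=transitions):
       t0   t1   t2   t3
    A  -3   -2   -3   -2
    B   0   -1    0    0
    C   0    0    0    4
    D   2    2    2    0

Candidate y = [2, 2, 1, 3]; check y·C column-wise:
  col t0: 2·-3 + 2·0 + 1·0 + 3·2 = 0
  col t1: 2·-2 + 2·-1 + 1·0 + 3·2 = 0
  col t2: 2·-3 + 2·0 + 1·0 + 3·2 = 0
  col t3: 2·-2 + 2·0 + 1·4 + 3·0 = 0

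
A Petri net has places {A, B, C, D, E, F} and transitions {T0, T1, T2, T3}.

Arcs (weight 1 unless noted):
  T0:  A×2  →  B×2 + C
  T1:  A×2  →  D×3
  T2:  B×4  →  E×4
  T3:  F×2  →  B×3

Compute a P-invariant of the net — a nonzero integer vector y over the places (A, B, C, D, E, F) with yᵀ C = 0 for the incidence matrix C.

y = (A:3, B:0, C:6, D:2, E:0, F:0)

Incidence matrix C (rows=places, cols=transitions):
       T0   T1   T2   T3
    A  -2   -2    0    0
    B   2    0   -4    3
    C   1    0    0    0
    D   0    3    0    0
    E   0    0    4    0
    F   0    0    0   -2

Candidate y = [3, 0, 6, 2, 0, 0]; check y·C column-wise:
  col T0: 3·-2 + 0·2 + 6·1 + 2·0 = 0
  col T1: 3·-2 + 6·0 + 2·3 = 0
  col T2: 3·0 + 0·-4 + 6·0 + 2·0 + 0·4 = 0
  col T3: 3·0 + 0·3 + 6·0 + 2·0 + 0·-2 = 0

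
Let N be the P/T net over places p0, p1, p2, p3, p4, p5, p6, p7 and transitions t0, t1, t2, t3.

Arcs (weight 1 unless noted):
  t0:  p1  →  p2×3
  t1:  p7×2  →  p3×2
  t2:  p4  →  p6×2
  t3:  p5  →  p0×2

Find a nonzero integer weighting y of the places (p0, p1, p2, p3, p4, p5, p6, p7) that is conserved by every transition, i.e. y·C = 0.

y = (p0:0, p1:3, p2:1, p3:0, p4:0, p5:0, p6:0, p7:0)

Incidence matrix C (rows=places, cols=transitions):
       t0   t1   t2   t3
   p0   0    0    0    2
   p1  -1    0    0    0
   p2   3    0    0    0
   p3   0    2    0    0
   p4   0    0   -1    0
   p5   0    0    0   -1
   p6   0    0    2    0
   p7   0   -2    0    0

Candidate y = [0, 3, 1, 0, 0, 0, 0, 0]; check y·C column-wise:
  col t0: 3·-1 + 1·3 = 0
  col t1: 3·0 + 1·0 + 0·2 + 0·-2 = 0
  col t2: 3·0 + 1·0 + 0·-1 + 0·2 = 0
  col t3: 0·2 + 3·0 + 1·0 + 0·-1 = 0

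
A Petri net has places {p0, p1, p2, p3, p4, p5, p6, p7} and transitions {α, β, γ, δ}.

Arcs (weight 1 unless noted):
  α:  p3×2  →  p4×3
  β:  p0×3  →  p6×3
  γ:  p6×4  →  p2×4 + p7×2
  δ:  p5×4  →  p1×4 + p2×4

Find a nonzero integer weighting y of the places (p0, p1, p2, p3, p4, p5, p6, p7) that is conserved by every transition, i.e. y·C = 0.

y = (p0:0, p1:0, p2:0, p3:3, p4:2, p5:0, p6:0, p7:0)

Incidence matrix C (rows=places, cols=transitions):
        α    β    γ    δ
   p0   0   -3    0    0
   p1   0    0    0    4
   p2   0    0    4    4
   p3  -2    0    0    0
   p4   3    0    0    0
   p5   0    0    0   -4
   p6   0    3   -4    0
   p7   0    0    2    0

Candidate y = [0, 0, 0, 3, 2, 0, 0, 0]; check y·C column-wise:
  col α: 3·-2 + 2·3 = 0
  col β: 0·-3 + 3·0 + 2·0 + 0·3 = 0
  col γ: 0·4 + 3·0 + 2·0 + 0·-4 + 0·2 = 0
  col δ: 0·4 + 0·4 + 3·0 + 2·0 + 0·-4 = 0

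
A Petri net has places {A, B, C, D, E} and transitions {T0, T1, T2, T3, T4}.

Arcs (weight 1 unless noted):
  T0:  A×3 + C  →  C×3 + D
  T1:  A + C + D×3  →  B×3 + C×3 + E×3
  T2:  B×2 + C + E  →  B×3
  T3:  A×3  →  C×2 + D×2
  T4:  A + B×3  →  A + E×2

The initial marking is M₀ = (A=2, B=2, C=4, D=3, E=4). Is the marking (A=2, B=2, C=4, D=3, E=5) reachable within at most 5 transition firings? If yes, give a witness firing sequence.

NO — not reachable within 5 firings

depth 0: 1 marking
depth 1: 3 markings reached so far
depth 2: 7 markings reached so far
depth 3: 11 markings reached so far
depth 4: 16 markings reached so far
depth 5: 20 markings reached so far
target is not among the 20 markings reachable within 5 steps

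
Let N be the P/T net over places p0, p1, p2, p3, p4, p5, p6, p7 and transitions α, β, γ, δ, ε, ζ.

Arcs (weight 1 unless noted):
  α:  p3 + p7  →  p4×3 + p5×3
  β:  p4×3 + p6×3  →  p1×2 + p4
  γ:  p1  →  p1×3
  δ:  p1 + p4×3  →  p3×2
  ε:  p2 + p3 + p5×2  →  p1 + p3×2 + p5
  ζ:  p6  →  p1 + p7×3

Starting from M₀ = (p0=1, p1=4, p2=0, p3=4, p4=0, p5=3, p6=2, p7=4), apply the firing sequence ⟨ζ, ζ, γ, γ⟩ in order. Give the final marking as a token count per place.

step 1: fire ζ:  (p0=1, p1=4, p2=0, p3=4, p4=0, p5=3, p6=2, p7=4) → (p0=1, p1=5, p2=0, p3=4, p4=0, p5=3, p6=1, p7=7)
step 2: fire ζ:  (p0=1, p1=5, p2=0, p3=4, p4=0, p5=3, p6=1, p7=7) → (p0=1, p1=6, p2=0, p3=4, p4=0, p5=3, p6=0, p7=10)
step 3: fire γ:  (p0=1, p1=6, p2=0, p3=4, p4=0, p5=3, p6=0, p7=10) → (p0=1, p1=8, p2=0, p3=4, p4=0, p5=3, p6=0, p7=10)
step 4: fire γ:  (p0=1, p1=8, p2=0, p3=4, p4=0, p5=3, p6=0, p7=10) → (p0=1, p1=10, p2=0, p3=4, p4=0, p5=3, p6=0, p7=10)

(p0=1, p1=10, p2=0, p3=4, p4=0, p5=3, p6=0, p7=10)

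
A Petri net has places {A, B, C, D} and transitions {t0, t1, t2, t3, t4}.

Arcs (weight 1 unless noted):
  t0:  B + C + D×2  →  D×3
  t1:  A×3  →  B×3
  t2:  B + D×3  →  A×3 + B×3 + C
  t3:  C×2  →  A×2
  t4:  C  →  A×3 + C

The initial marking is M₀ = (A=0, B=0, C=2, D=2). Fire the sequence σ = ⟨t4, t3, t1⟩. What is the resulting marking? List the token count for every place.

step 1: fire t4:  (A=0, B=0, C=2, D=2) → (A=3, B=0, C=2, D=2)
step 2: fire t3:  (A=3, B=0, C=2, D=2) → (A=5, B=0, C=0, D=2)
step 3: fire t1:  (A=5, B=0, C=0, D=2) → (A=2, B=3, C=0, D=2)

(A=2, B=3, C=0, D=2)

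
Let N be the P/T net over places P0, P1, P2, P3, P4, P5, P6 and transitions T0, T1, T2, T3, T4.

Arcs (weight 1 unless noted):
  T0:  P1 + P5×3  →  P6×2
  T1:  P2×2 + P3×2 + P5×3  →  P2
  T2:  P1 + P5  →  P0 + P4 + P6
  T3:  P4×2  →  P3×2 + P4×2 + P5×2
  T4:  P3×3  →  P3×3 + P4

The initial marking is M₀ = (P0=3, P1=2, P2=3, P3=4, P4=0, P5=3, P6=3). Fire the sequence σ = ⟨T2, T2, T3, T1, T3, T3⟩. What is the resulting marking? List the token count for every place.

(P0=5, P1=0, P2=2, P3=8, P4=2, P5=4, P6=5)

step 1: fire T2:  (P0=3, P1=2, P2=3, P3=4, P4=0, P5=3, P6=3) → (P0=4, P1=1, P2=3, P3=4, P4=1, P5=2, P6=4)
step 2: fire T2:  (P0=4, P1=1, P2=3, P3=4, P4=1, P5=2, P6=4) → (P0=5, P1=0, P2=3, P3=4, P4=2, P5=1, P6=5)
step 3: fire T3:  (P0=5, P1=0, P2=3, P3=4, P4=2, P5=1, P6=5) → (P0=5, P1=0, P2=3, P3=6, P4=2, P5=3, P6=5)
step 4: fire T1:  (P0=5, P1=0, P2=3, P3=6, P4=2, P5=3, P6=5) → (P0=5, P1=0, P2=2, P3=4, P4=2, P5=0, P6=5)
step 5: fire T3:  (P0=5, P1=0, P2=2, P3=4, P4=2, P5=0, P6=5) → (P0=5, P1=0, P2=2, P3=6, P4=2, P5=2, P6=5)
step 6: fire T3:  (P0=5, P1=0, P2=2, P3=6, P4=2, P5=2, P6=5) → (P0=5, P1=0, P2=2, P3=8, P4=2, P5=4, P6=5)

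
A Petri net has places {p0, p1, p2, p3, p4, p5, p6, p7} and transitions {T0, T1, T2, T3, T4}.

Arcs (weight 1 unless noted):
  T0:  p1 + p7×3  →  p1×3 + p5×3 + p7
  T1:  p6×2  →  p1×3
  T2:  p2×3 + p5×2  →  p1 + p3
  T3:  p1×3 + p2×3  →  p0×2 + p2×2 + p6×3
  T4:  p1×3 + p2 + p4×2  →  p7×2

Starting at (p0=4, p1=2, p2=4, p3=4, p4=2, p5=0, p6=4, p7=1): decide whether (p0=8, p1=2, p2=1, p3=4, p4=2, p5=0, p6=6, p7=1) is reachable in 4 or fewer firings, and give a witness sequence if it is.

depth 0: 1 marking
depth 1: 2 markings reached so far
depth 2: 5 markings reached so far
depth 3: 8 markings reached so far
depth 4: 14 markings reached so far
target is not among the 14 markings reachable within 4 steps

NO — not reachable within 4 firings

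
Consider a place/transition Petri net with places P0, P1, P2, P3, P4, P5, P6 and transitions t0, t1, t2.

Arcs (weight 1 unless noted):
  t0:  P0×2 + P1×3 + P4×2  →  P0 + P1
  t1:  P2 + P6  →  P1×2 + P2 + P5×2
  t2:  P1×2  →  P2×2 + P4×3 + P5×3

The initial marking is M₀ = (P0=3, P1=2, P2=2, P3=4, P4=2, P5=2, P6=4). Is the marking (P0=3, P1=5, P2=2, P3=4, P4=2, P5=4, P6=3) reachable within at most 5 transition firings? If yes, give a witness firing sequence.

NO — not reachable within 5 firings

depth 0: 1 marking
depth 1: 3 markings reached so far
depth 2: 6 markings reached so far
depth 3: 11 markings reached so far
depth 4: 16 markings reached so far
depth 5: 22 markings reached so far
target is not among the 22 markings reachable within 5 steps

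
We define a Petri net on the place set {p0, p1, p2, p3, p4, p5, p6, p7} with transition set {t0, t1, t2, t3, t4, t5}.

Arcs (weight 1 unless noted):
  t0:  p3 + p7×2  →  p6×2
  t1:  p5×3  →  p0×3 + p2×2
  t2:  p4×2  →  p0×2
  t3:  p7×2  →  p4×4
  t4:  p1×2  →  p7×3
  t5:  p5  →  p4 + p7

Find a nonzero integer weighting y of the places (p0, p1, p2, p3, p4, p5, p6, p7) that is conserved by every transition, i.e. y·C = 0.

y = (p0:0, p1:0, p2:0, p3:2, p4:0, p5:0, p6:1, p7:0)

Incidence matrix C (rows=places, cols=transitions):
       t0   t1   t2   t3   t4   t5
   p0   0    3    2    0    0    0
   p1   0    0    0    0   -2    0
   p2   0    2    0    0    0    0
   p3  -1    0    0    0    0    0
   p4   0    0   -2    4    0    1
   p5   0   -3    0    0    0   -1
   p6   2    0    0    0    0    0
   p7  -2    0    0   -2    3    1

Candidate y = [0, 0, 0, 2, 0, 0, 1, 0]; check y·C column-wise:
  col t0: 2·-1 + 1·2 + 0·-2 = 0
  col t1: 0·3 + 0·2 + 2·0 + 0·-3 + 1·0 = 0
  col t2: 0·2 + 2·0 + 0·-2 + 1·0 = 0
  col t3: 2·0 + 0·4 + 1·0 + 0·-2 = 0
  col t4: 0·-2 + 2·0 + 1·0 + 0·3 = 0
  col t5: 2·0 + 0·1 + 0·-1 + 1·0 + 0·1 = 0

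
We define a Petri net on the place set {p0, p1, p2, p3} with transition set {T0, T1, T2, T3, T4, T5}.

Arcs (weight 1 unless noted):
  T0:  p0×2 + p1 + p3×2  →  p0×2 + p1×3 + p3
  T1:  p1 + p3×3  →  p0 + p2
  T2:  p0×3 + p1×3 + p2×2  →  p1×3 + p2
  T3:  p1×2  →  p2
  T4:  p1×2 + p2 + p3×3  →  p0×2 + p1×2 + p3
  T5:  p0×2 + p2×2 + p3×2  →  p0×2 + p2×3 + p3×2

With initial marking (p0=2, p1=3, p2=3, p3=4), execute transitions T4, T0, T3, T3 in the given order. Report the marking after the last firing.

step 1: fire T4:  (p0=2, p1=3, p2=3, p3=4) → (p0=4, p1=3, p2=2, p3=2)
step 2: fire T0:  (p0=4, p1=3, p2=2, p3=2) → (p0=4, p1=5, p2=2, p3=1)
step 3: fire T3:  (p0=4, p1=5, p2=2, p3=1) → (p0=4, p1=3, p2=3, p3=1)
step 4: fire T3:  (p0=4, p1=3, p2=3, p3=1) → (p0=4, p1=1, p2=4, p3=1)

(p0=4, p1=1, p2=4, p3=1)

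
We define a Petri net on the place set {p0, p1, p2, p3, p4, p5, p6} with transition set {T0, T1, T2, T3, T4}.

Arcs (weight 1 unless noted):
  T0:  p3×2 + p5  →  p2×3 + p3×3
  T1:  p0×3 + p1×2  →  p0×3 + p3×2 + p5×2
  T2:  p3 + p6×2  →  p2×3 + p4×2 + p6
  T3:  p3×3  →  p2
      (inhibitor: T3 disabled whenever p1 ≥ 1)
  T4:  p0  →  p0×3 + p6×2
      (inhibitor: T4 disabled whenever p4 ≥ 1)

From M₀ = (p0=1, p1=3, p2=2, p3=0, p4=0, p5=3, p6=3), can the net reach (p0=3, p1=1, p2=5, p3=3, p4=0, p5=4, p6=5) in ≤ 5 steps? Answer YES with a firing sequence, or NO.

step 1: fire T4:  (p0=1, p1=3, p2=2, p3=0, p4=0, p5=3, p6=3) → (p0=3, p1=3, p2=2, p3=0, p4=0, p5=3, p6=5)
step 2: fire T1:  (p0=3, p1=3, p2=2, p3=0, p4=0, p5=3, p6=5) → (p0=3, p1=1, p2=2, p3=2, p4=0, p5=5, p6=5)
step 3: fire T0:  (p0=3, p1=1, p2=2, p3=2, p4=0, p5=5, p6=5) → (p0=3, p1=1, p2=5, p3=3, p4=0, p5=4, p6=5)

YES — reachable via ⟨T4, T1, T0⟩ (3 firings)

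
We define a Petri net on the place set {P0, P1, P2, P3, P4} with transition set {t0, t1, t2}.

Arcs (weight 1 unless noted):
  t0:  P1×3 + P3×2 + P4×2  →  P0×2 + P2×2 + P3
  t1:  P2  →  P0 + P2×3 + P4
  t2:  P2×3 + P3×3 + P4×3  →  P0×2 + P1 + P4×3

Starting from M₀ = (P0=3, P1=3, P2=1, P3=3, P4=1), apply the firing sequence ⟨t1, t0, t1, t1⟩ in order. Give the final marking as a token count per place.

(P0=8, P1=0, P2=9, P3=2, P4=2)

step 1: fire t1:  (P0=3, P1=3, P2=1, P3=3, P4=1) → (P0=4, P1=3, P2=3, P3=3, P4=2)
step 2: fire t0:  (P0=4, P1=3, P2=3, P3=3, P4=2) → (P0=6, P1=0, P2=5, P3=2, P4=0)
step 3: fire t1:  (P0=6, P1=0, P2=5, P3=2, P4=0) → (P0=7, P1=0, P2=7, P3=2, P4=1)
step 4: fire t1:  (P0=7, P1=0, P2=7, P3=2, P4=1) → (P0=8, P1=0, P2=9, P3=2, P4=2)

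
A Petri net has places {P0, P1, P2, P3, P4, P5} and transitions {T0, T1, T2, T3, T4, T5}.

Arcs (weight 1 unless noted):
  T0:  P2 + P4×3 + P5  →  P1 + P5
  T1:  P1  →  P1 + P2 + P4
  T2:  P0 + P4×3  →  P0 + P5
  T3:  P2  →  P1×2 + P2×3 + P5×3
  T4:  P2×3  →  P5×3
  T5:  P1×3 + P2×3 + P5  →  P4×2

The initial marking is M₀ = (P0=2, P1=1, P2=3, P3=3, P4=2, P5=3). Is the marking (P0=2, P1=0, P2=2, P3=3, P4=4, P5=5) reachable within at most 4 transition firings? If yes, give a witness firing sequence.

step 1: fire T3:  (P0=2, P1=1, P2=3, P3=3, P4=2, P5=3) → (P0=2, P1=3, P2=5, P3=3, P4=2, P5=6)
step 2: fire T5:  (P0=2, P1=3, P2=5, P3=3, P4=2, P5=6) → (P0=2, P1=0, P2=2, P3=3, P4=4, P5=5)

YES — reachable via ⟨T3, T5⟩ (2 firings)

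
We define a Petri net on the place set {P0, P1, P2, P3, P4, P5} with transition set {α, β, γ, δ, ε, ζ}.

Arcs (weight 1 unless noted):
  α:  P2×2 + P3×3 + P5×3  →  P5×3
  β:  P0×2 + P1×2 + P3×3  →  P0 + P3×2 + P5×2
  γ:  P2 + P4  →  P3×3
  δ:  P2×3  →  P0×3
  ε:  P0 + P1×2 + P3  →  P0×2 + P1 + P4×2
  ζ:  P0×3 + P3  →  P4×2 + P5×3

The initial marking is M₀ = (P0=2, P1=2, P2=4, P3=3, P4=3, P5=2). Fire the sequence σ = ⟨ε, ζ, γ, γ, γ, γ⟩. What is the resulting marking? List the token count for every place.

step 1: fire ε:  (P0=2, P1=2, P2=4, P3=3, P4=3, P5=2) → (P0=3, P1=1, P2=4, P3=2, P4=5, P5=2)
step 2: fire ζ:  (P0=3, P1=1, P2=4, P3=2, P4=5, P5=2) → (P0=0, P1=1, P2=4, P3=1, P4=7, P5=5)
step 3: fire γ:  (P0=0, P1=1, P2=4, P3=1, P4=7, P5=5) → (P0=0, P1=1, P2=3, P3=4, P4=6, P5=5)
step 4: fire γ:  (P0=0, P1=1, P2=3, P3=4, P4=6, P5=5) → (P0=0, P1=1, P2=2, P3=7, P4=5, P5=5)
step 5: fire γ:  (P0=0, P1=1, P2=2, P3=7, P4=5, P5=5) → (P0=0, P1=1, P2=1, P3=10, P4=4, P5=5)
step 6: fire γ:  (P0=0, P1=1, P2=1, P3=10, P4=4, P5=5) → (P0=0, P1=1, P2=0, P3=13, P4=3, P5=5)

(P0=0, P1=1, P2=0, P3=13, P4=3, P5=5)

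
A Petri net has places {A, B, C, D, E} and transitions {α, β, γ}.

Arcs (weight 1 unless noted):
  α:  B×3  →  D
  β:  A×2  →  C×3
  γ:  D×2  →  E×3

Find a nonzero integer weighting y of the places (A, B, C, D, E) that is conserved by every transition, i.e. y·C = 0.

Incidence matrix C (rows=places, cols=transitions):
        α    β    γ
    A   0   -2    0
    B  -3    0    0
    C   0    3    0
    D   1    0   -2
    E   0    0    3

Candidate y = [3, 0, 2, 0, 0]; check y·C column-wise:
  col α: 3·0 + 0·-3 + 2·0 + 0·1 = 0
  col β: 3·-2 + 2·3 = 0
  col γ: 3·0 + 2·0 + 0·-2 + 0·3 = 0

y = (A:3, B:0, C:2, D:0, E:0)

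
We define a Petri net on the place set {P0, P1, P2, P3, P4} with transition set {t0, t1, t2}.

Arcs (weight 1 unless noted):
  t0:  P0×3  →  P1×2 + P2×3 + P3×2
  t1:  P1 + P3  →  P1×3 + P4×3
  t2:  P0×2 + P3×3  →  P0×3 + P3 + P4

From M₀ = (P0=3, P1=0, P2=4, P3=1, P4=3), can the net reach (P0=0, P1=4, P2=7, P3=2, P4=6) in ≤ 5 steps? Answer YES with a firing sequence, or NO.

YES — reachable via ⟨t0, t1⟩ (2 firings)

step 1: fire t0:  (P0=3, P1=0, P2=4, P3=1, P4=3) → (P0=0, P1=2, P2=7, P3=3, P4=3)
step 2: fire t1:  (P0=0, P1=2, P2=7, P3=3, P4=3) → (P0=0, P1=4, P2=7, P3=2, P4=6)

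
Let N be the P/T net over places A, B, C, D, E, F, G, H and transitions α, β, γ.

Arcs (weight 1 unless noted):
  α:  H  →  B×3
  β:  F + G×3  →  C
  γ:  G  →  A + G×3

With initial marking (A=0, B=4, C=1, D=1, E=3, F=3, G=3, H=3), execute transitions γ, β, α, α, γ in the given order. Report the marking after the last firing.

(A=2, B=10, C=2, D=1, E=3, F=2, G=4, H=1)

step 1: fire γ:  (A=0, B=4, C=1, D=1, E=3, F=3, G=3, H=3) → (A=1, B=4, C=1, D=1, E=3, F=3, G=5, H=3)
step 2: fire β:  (A=1, B=4, C=1, D=1, E=3, F=3, G=5, H=3) → (A=1, B=4, C=2, D=1, E=3, F=2, G=2, H=3)
step 3: fire α:  (A=1, B=4, C=2, D=1, E=3, F=2, G=2, H=3) → (A=1, B=7, C=2, D=1, E=3, F=2, G=2, H=2)
step 4: fire α:  (A=1, B=7, C=2, D=1, E=3, F=2, G=2, H=2) → (A=1, B=10, C=2, D=1, E=3, F=2, G=2, H=1)
step 5: fire γ:  (A=1, B=10, C=2, D=1, E=3, F=2, G=2, H=1) → (A=2, B=10, C=2, D=1, E=3, F=2, G=4, H=1)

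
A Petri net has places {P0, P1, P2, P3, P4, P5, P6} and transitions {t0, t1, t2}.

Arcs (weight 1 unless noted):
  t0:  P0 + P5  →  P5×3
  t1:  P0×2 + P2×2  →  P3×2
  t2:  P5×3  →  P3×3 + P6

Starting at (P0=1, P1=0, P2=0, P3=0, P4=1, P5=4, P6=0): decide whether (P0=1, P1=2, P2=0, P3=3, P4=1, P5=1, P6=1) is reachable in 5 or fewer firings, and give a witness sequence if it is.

depth 0: 1 marking
depth 1: 3 markings reached so far
depth 2: 4 markings reached so far
depth 3: 5 markings reached so far
depth 4: 5 markings reached so far
(frontier empty at depth 4; search complete)
target is not among the 5 markings reachable within 5 steps

NO — not reachable within 5 firings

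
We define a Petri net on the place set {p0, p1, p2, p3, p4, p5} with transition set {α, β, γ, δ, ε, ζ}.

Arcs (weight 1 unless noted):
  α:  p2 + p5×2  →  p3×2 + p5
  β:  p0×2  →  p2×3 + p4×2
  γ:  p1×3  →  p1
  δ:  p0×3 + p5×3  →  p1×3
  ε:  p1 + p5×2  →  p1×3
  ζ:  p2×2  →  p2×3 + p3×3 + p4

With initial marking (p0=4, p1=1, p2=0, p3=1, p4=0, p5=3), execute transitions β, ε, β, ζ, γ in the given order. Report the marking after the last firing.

step 1: fire β:  (p0=4, p1=1, p2=0, p3=1, p4=0, p5=3) → (p0=2, p1=1, p2=3, p3=1, p4=2, p5=3)
step 2: fire ε:  (p0=2, p1=1, p2=3, p3=1, p4=2, p5=3) → (p0=2, p1=3, p2=3, p3=1, p4=2, p5=1)
step 3: fire β:  (p0=2, p1=3, p2=3, p3=1, p4=2, p5=1) → (p0=0, p1=3, p2=6, p3=1, p4=4, p5=1)
step 4: fire ζ:  (p0=0, p1=3, p2=6, p3=1, p4=4, p5=1) → (p0=0, p1=3, p2=7, p3=4, p4=5, p5=1)
step 5: fire γ:  (p0=0, p1=3, p2=7, p3=4, p4=5, p5=1) → (p0=0, p1=1, p2=7, p3=4, p4=5, p5=1)

(p0=0, p1=1, p2=7, p3=4, p4=5, p5=1)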